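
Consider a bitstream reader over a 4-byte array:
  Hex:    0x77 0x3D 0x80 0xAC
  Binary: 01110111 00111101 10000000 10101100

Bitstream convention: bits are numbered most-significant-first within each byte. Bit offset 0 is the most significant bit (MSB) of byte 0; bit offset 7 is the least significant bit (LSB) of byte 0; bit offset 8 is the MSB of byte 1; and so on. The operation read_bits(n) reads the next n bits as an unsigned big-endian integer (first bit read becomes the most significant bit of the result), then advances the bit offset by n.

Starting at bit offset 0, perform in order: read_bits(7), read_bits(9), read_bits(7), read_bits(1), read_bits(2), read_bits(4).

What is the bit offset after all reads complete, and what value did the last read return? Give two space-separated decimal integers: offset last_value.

Answer: 30 11

Derivation:
Read 1: bits[0:7] width=7 -> value=59 (bin 0111011); offset now 7 = byte 0 bit 7; 25 bits remain
Read 2: bits[7:16] width=9 -> value=317 (bin 100111101); offset now 16 = byte 2 bit 0; 16 bits remain
Read 3: bits[16:23] width=7 -> value=64 (bin 1000000); offset now 23 = byte 2 bit 7; 9 bits remain
Read 4: bits[23:24] width=1 -> value=0 (bin 0); offset now 24 = byte 3 bit 0; 8 bits remain
Read 5: bits[24:26] width=2 -> value=2 (bin 10); offset now 26 = byte 3 bit 2; 6 bits remain
Read 6: bits[26:30] width=4 -> value=11 (bin 1011); offset now 30 = byte 3 bit 6; 2 bits remain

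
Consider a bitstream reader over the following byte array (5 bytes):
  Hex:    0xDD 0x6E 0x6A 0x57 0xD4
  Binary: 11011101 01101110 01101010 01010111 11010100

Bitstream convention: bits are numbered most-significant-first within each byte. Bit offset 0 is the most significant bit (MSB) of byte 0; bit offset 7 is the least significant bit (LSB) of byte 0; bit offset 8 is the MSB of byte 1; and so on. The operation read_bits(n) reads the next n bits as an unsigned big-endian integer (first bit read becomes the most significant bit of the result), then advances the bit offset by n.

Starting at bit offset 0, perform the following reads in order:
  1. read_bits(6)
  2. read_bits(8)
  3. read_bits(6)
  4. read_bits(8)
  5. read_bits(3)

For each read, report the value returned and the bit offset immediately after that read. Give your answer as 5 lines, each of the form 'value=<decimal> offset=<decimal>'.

Read 1: bits[0:6] width=6 -> value=55 (bin 110111); offset now 6 = byte 0 bit 6; 34 bits remain
Read 2: bits[6:14] width=8 -> value=91 (bin 01011011); offset now 14 = byte 1 bit 6; 26 bits remain
Read 3: bits[14:20] width=6 -> value=38 (bin 100110); offset now 20 = byte 2 bit 4; 20 bits remain
Read 4: bits[20:28] width=8 -> value=165 (bin 10100101); offset now 28 = byte 3 bit 4; 12 bits remain
Read 5: bits[28:31] width=3 -> value=3 (bin 011); offset now 31 = byte 3 bit 7; 9 bits remain

Answer: value=55 offset=6
value=91 offset=14
value=38 offset=20
value=165 offset=28
value=3 offset=31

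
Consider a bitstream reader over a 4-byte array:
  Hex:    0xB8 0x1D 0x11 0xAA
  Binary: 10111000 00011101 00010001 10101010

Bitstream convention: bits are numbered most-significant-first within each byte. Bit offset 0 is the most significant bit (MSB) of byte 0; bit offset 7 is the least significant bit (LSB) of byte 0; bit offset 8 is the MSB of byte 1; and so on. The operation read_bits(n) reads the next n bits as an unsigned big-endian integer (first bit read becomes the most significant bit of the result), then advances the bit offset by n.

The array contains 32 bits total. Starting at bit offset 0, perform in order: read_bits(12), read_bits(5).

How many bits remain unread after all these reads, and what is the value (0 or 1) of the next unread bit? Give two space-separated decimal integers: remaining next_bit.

Read 1: bits[0:12] width=12 -> value=2945 (bin 101110000001); offset now 12 = byte 1 bit 4; 20 bits remain
Read 2: bits[12:17] width=5 -> value=26 (bin 11010); offset now 17 = byte 2 bit 1; 15 bits remain

Answer: 15 0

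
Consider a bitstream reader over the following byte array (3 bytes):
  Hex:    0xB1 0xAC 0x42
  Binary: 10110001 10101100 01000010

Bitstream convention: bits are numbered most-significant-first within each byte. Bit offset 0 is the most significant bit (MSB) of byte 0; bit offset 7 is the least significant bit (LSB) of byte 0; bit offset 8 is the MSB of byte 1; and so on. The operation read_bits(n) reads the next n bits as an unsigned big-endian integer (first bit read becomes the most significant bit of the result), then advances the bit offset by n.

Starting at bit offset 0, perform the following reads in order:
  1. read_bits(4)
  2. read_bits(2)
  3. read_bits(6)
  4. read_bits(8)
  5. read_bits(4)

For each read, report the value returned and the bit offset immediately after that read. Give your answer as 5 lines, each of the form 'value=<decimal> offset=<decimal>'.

Answer: value=11 offset=4
value=0 offset=6
value=26 offset=12
value=196 offset=20
value=2 offset=24

Derivation:
Read 1: bits[0:4] width=4 -> value=11 (bin 1011); offset now 4 = byte 0 bit 4; 20 bits remain
Read 2: bits[4:6] width=2 -> value=0 (bin 00); offset now 6 = byte 0 bit 6; 18 bits remain
Read 3: bits[6:12] width=6 -> value=26 (bin 011010); offset now 12 = byte 1 bit 4; 12 bits remain
Read 4: bits[12:20] width=8 -> value=196 (bin 11000100); offset now 20 = byte 2 bit 4; 4 bits remain
Read 5: bits[20:24] width=4 -> value=2 (bin 0010); offset now 24 = byte 3 bit 0; 0 bits remain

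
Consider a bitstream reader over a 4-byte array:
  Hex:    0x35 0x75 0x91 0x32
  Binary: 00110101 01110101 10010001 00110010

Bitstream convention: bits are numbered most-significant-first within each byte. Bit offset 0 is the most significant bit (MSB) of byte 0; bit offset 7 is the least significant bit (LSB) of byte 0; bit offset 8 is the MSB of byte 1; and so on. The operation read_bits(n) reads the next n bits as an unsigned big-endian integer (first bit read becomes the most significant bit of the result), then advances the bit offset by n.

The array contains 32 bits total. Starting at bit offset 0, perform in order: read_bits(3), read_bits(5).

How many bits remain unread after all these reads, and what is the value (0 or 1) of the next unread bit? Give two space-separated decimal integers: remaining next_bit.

Read 1: bits[0:3] width=3 -> value=1 (bin 001); offset now 3 = byte 0 bit 3; 29 bits remain
Read 2: bits[3:8] width=5 -> value=21 (bin 10101); offset now 8 = byte 1 bit 0; 24 bits remain

Answer: 24 0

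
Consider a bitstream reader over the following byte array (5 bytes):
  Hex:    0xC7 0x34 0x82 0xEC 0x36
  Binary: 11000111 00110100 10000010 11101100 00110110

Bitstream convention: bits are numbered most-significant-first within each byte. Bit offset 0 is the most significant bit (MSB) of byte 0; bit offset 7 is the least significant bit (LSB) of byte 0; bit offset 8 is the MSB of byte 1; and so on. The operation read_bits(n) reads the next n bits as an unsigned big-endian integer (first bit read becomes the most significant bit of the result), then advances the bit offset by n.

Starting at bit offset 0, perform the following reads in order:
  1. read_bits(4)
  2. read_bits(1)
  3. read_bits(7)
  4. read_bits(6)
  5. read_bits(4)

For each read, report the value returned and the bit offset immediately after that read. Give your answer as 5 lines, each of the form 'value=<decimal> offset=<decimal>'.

Answer: value=12 offset=4
value=0 offset=5
value=115 offset=12
value=18 offset=18
value=0 offset=22

Derivation:
Read 1: bits[0:4] width=4 -> value=12 (bin 1100); offset now 4 = byte 0 bit 4; 36 bits remain
Read 2: bits[4:5] width=1 -> value=0 (bin 0); offset now 5 = byte 0 bit 5; 35 bits remain
Read 3: bits[5:12] width=7 -> value=115 (bin 1110011); offset now 12 = byte 1 bit 4; 28 bits remain
Read 4: bits[12:18] width=6 -> value=18 (bin 010010); offset now 18 = byte 2 bit 2; 22 bits remain
Read 5: bits[18:22] width=4 -> value=0 (bin 0000); offset now 22 = byte 2 bit 6; 18 bits remain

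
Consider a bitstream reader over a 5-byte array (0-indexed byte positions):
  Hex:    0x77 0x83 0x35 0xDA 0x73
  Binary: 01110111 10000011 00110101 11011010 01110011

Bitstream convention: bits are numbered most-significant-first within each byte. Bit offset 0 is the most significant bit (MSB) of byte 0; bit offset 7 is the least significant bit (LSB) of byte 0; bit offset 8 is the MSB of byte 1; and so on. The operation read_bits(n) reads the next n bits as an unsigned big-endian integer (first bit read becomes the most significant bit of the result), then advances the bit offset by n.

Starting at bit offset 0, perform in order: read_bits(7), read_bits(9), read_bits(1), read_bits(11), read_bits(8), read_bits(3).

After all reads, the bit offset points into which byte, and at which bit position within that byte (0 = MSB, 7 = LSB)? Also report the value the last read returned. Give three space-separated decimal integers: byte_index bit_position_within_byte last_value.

Answer: 4 7 1

Derivation:
Read 1: bits[0:7] width=7 -> value=59 (bin 0111011); offset now 7 = byte 0 bit 7; 33 bits remain
Read 2: bits[7:16] width=9 -> value=387 (bin 110000011); offset now 16 = byte 2 bit 0; 24 bits remain
Read 3: bits[16:17] width=1 -> value=0 (bin 0); offset now 17 = byte 2 bit 1; 23 bits remain
Read 4: bits[17:28] width=11 -> value=861 (bin 01101011101); offset now 28 = byte 3 bit 4; 12 bits remain
Read 5: bits[28:36] width=8 -> value=167 (bin 10100111); offset now 36 = byte 4 bit 4; 4 bits remain
Read 6: bits[36:39] width=3 -> value=1 (bin 001); offset now 39 = byte 4 bit 7; 1 bits remain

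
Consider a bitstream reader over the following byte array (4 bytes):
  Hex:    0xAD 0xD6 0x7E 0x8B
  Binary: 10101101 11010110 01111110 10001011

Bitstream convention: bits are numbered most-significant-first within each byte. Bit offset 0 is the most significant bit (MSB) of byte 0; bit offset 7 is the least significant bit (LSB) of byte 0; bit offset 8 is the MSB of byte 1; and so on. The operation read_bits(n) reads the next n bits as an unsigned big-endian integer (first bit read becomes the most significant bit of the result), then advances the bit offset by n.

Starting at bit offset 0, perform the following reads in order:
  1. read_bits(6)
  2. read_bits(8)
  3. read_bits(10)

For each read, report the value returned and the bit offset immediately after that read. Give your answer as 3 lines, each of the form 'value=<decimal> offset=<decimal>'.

Answer: value=43 offset=6
value=117 offset=14
value=638 offset=24

Derivation:
Read 1: bits[0:6] width=6 -> value=43 (bin 101011); offset now 6 = byte 0 bit 6; 26 bits remain
Read 2: bits[6:14] width=8 -> value=117 (bin 01110101); offset now 14 = byte 1 bit 6; 18 bits remain
Read 3: bits[14:24] width=10 -> value=638 (bin 1001111110); offset now 24 = byte 3 bit 0; 8 bits remain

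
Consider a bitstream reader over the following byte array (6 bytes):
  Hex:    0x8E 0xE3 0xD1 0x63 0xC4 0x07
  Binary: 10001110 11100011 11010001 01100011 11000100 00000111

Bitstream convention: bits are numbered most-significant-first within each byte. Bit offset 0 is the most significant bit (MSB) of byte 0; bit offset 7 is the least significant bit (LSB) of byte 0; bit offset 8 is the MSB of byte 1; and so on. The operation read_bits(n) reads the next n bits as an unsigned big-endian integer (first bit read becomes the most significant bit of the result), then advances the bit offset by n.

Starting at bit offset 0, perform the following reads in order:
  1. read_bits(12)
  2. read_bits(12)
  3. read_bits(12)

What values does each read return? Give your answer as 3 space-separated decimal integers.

Read 1: bits[0:12] width=12 -> value=2286 (bin 100011101110); offset now 12 = byte 1 bit 4; 36 bits remain
Read 2: bits[12:24] width=12 -> value=977 (bin 001111010001); offset now 24 = byte 3 bit 0; 24 bits remain
Read 3: bits[24:36] width=12 -> value=1596 (bin 011000111100); offset now 36 = byte 4 bit 4; 12 bits remain

Answer: 2286 977 1596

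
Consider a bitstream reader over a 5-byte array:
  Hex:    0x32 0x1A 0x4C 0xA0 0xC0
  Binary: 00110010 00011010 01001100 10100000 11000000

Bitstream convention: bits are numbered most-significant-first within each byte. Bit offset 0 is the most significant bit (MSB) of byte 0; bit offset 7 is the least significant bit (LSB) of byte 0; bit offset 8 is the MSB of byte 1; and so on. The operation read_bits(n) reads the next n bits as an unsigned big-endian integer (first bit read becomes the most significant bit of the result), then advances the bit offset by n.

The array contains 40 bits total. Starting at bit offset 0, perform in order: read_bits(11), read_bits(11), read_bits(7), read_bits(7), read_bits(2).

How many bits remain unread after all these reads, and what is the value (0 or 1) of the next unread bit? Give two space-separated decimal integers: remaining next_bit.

Read 1: bits[0:11] width=11 -> value=400 (bin 00110010000); offset now 11 = byte 1 bit 3; 29 bits remain
Read 2: bits[11:22] width=11 -> value=1683 (bin 11010010011); offset now 22 = byte 2 bit 6; 18 bits remain
Read 3: bits[22:29] width=7 -> value=20 (bin 0010100); offset now 29 = byte 3 bit 5; 11 bits remain
Read 4: bits[29:36] width=7 -> value=12 (bin 0001100); offset now 36 = byte 4 bit 4; 4 bits remain
Read 5: bits[36:38] width=2 -> value=0 (bin 00); offset now 38 = byte 4 bit 6; 2 bits remain

Answer: 2 0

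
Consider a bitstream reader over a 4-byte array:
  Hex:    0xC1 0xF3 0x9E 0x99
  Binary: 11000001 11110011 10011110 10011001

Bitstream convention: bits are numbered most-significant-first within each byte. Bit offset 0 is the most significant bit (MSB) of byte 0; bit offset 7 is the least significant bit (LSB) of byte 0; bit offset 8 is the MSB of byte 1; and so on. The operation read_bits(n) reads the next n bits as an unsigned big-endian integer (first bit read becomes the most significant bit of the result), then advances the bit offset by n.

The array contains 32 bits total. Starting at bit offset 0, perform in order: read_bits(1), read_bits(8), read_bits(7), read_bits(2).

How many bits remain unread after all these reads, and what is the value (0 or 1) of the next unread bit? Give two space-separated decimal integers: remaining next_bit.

Read 1: bits[0:1] width=1 -> value=1 (bin 1); offset now 1 = byte 0 bit 1; 31 bits remain
Read 2: bits[1:9] width=8 -> value=131 (bin 10000011); offset now 9 = byte 1 bit 1; 23 bits remain
Read 3: bits[9:16] width=7 -> value=115 (bin 1110011); offset now 16 = byte 2 bit 0; 16 bits remain
Read 4: bits[16:18] width=2 -> value=2 (bin 10); offset now 18 = byte 2 bit 2; 14 bits remain

Answer: 14 0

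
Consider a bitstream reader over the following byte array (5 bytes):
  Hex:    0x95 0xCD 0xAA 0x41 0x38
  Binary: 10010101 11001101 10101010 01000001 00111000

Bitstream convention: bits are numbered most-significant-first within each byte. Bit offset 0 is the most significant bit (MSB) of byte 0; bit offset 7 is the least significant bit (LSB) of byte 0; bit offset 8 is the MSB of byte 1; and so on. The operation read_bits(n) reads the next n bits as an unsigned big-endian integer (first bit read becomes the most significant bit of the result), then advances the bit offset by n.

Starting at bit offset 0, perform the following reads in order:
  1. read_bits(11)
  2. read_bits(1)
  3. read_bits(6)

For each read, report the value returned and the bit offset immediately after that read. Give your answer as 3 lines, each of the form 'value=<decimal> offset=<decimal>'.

Answer: value=1198 offset=11
value=0 offset=12
value=54 offset=18

Derivation:
Read 1: bits[0:11] width=11 -> value=1198 (bin 10010101110); offset now 11 = byte 1 bit 3; 29 bits remain
Read 2: bits[11:12] width=1 -> value=0 (bin 0); offset now 12 = byte 1 bit 4; 28 bits remain
Read 3: bits[12:18] width=6 -> value=54 (bin 110110); offset now 18 = byte 2 bit 2; 22 bits remain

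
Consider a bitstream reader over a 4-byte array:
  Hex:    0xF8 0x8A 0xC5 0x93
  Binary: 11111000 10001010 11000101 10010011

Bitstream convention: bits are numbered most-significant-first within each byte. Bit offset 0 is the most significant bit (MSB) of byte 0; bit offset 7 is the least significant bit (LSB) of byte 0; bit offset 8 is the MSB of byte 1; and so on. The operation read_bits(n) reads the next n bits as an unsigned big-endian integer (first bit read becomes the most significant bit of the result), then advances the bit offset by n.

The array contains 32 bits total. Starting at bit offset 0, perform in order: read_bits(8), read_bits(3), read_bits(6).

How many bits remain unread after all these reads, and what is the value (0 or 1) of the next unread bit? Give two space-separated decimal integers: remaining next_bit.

Read 1: bits[0:8] width=8 -> value=248 (bin 11111000); offset now 8 = byte 1 bit 0; 24 bits remain
Read 2: bits[8:11] width=3 -> value=4 (bin 100); offset now 11 = byte 1 bit 3; 21 bits remain
Read 3: bits[11:17] width=6 -> value=21 (bin 010101); offset now 17 = byte 2 bit 1; 15 bits remain

Answer: 15 1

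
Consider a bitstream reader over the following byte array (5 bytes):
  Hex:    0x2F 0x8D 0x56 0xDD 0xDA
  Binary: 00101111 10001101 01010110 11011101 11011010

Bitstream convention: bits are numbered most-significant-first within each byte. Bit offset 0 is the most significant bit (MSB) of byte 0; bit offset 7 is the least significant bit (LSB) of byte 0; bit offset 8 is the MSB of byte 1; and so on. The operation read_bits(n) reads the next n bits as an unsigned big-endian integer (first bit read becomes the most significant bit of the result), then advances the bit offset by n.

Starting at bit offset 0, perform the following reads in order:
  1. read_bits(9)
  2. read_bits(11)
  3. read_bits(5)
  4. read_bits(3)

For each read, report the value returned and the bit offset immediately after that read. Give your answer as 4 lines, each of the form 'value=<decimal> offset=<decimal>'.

Read 1: bits[0:9] width=9 -> value=95 (bin 001011111); offset now 9 = byte 1 bit 1; 31 bits remain
Read 2: bits[9:20] width=11 -> value=213 (bin 00011010101); offset now 20 = byte 2 bit 4; 20 bits remain
Read 3: bits[20:25] width=5 -> value=13 (bin 01101); offset now 25 = byte 3 bit 1; 15 bits remain
Read 4: bits[25:28] width=3 -> value=5 (bin 101); offset now 28 = byte 3 bit 4; 12 bits remain

Answer: value=95 offset=9
value=213 offset=20
value=13 offset=25
value=5 offset=28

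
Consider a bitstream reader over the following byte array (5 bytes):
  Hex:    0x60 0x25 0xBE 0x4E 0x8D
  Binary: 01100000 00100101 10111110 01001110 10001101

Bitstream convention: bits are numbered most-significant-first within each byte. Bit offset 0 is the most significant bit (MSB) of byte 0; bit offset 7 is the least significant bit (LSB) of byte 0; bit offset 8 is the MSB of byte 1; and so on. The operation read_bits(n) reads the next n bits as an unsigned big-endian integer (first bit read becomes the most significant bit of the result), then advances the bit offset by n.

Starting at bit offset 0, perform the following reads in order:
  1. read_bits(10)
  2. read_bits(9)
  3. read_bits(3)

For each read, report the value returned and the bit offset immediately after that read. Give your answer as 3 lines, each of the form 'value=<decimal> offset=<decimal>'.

Read 1: bits[0:10] width=10 -> value=384 (bin 0110000000); offset now 10 = byte 1 bit 2; 30 bits remain
Read 2: bits[10:19] width=9 -> value=301 (bin 100101101); offset now 19 = byte 2 bit 3; 21 bits remain
Read 3: bits[19:22] width=3 -> value=7 (bin 111); offset now 22 = byte 2 bit 6; 18 bits remain

Answer: value=384 offset=10
value=301 offset=19
value=7 offset=22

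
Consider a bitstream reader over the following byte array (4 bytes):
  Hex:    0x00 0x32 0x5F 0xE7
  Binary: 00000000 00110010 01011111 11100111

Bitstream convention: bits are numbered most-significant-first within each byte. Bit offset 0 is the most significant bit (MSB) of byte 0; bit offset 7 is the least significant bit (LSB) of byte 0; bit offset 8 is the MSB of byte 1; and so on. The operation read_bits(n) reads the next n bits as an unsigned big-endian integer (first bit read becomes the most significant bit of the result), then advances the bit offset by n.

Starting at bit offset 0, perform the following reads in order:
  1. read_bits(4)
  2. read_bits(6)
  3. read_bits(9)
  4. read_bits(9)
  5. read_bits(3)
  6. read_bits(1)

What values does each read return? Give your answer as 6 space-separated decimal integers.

Answer: 0 0 402 510 3 1

Derivation:
Read 1: bits[0:4] width=4 -> value=0 (bin 0000); offset now 4 = byte 0 bit 4; 28 bits remain
Read 2: bits[4:10] width=6 -> value=0 (bin 000000); offset now 10 = byte 1 bit 2; 22 bits remain
Read 3: bits[10:19] width=9 -> value=402 (bin 110010010); offset now 19 = byte 2 bit 3; 13 bits remain
Read 4: bits[19:28] width=9 -> value=510 (bin 111111110); offset now 28 = byte 3 bit 4; 4 bits remain
Read 5: bits[28:31] width=3 -> value=3 (bin 011); offset now 31 = byte 3 bit 7; 1 bits remain
Read 6: bits[31:32] width=1 -> value=1 (bin 1); offset now 32 = byte 4 bit 0; 0 bits remain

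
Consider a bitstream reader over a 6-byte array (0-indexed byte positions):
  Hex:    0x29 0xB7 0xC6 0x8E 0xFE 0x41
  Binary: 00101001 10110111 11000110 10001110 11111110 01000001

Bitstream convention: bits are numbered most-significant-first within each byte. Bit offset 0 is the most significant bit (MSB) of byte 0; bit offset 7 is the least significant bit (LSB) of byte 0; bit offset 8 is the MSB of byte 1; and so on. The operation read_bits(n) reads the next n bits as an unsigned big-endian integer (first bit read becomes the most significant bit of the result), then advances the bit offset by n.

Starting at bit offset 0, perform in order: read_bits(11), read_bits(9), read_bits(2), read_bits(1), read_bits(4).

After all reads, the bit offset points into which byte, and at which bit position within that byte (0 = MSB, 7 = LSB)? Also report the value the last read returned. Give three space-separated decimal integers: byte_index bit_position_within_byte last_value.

Answer: 3 3 4

Derivation:
Read 1: bits[0:11] width=11 -> value=333 (bin 00101001101); offset now 11 = byte 1 bit 3; 37 bits remain
Read 2: bits[11:20] width=9 -> value=380 (bin 101111100); offset now 20 = byte 2 bit 4; 28 bits remain
Read 3: bits[20:22] width=2 -> value=1 (bin 01); offset now 22 = byte 2 bit 6; 26 bits remain
Read 4: bits[22:23] width=1 -> value=1 (bin 1); offset now 23 = byte 2 bit 7; 25 bits remain
Read 5: bits[23:27] width=4 -> value=4 (bin 0100); offset now 27 = byte 3 bit 3; 21 bits remain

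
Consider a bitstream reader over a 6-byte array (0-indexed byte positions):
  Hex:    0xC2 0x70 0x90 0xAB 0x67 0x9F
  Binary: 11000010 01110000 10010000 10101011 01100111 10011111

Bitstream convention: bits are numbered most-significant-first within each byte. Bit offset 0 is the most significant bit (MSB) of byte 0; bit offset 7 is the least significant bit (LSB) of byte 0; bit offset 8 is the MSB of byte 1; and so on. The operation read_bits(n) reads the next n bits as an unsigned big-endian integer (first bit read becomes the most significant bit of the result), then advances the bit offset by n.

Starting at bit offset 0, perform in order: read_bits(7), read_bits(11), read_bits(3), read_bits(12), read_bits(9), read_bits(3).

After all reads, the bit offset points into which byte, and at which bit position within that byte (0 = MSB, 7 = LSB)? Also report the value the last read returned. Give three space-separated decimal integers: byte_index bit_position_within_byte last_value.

Answer: 5 5 3

Derivation:
Read 1: bits[0:7] width=7 -> value=97 (bin 1100001); offset now 7 = byte 0 bit 7; 41 bits remain
Read 2: bits[7:18] width=11 -> value=450 (bin 00111000010); offset now 18 = byte 2 bit 2; 30 bits remain
Read 3: bits[18:21] width=3 -> value=2 (bin 010); offset now 21 = byte 2 bit 5; 27 bits remain
Read 4: bits[21:33] width=12 -> value=342 (bin 000101010110); offset now 33 = byte 4 bit 1; 15 bits remain
Read 5: bits[33:42] width=9 -> value=414 (bin 110011110); offset now 42 = byte 5 bit 2; 6 bits remain
Read 6: bits[42:45] width=3 -> value=3 (bin 011); offset now 45 = byte 5 bit 5; 3 bits remain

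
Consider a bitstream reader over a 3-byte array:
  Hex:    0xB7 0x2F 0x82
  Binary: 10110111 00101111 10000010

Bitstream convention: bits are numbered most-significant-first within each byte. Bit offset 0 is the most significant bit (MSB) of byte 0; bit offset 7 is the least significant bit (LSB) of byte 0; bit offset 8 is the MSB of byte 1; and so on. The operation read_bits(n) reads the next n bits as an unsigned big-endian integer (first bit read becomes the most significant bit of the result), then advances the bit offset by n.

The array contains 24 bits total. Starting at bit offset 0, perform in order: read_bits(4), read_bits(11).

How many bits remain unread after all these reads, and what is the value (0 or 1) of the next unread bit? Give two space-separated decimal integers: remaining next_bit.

Answer: 9 1

Derivation:
Read 1: bits[0:4] width=4 -> value=11 (bin 1011); offset now 4 = byte 0 bit 4; 20 bits remain
Read 2: bits[4:15] width=11 -> value=919 (bin 01110010111); offset now 15 = byte 1 bit 7; 9 bits remain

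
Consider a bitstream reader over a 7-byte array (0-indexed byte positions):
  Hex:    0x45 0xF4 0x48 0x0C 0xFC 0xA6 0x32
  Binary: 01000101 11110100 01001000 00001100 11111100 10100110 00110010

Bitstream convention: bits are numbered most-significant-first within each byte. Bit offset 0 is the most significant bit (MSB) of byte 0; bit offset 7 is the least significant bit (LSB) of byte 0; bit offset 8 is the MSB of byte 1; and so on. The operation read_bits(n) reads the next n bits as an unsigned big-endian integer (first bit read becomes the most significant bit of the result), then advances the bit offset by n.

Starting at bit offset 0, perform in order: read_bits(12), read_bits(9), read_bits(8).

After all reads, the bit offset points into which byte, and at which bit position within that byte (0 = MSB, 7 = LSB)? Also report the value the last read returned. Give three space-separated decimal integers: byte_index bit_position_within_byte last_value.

Read 1: bits[0:12] width=12 -> value=1119 (bin 010001011111); offset now 12 = byte 1 bit 4; 44 bits remain
Read 2: bits[12:21] width=9 -> value=137 (bin 010001001); offset now 21 = byte 2 bit 5; 35 bits remain
Read 3: bits[21:29] width=8 -> value=1 (bin 00000001); offset now 29 = byte 3 bit 5; 27 bits remain

Answer: 3 5 1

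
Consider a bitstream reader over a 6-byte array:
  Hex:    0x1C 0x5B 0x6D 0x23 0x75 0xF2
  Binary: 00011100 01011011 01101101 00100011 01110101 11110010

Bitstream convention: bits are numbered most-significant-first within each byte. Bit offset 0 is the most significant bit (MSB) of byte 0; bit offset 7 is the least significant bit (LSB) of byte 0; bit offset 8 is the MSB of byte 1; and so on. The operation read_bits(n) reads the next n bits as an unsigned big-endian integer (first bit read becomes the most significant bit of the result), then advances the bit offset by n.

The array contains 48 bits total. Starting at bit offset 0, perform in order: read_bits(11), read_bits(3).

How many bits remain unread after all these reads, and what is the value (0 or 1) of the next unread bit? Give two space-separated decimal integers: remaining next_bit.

Answer: 34 1

Derivation:
Read 1: bits[0:11] width=11 -> value=226 (bin 00011100010); offset now 11 = byte 1 bit 3; 37 bits remain
Read 2: bits[11:14] width=3 -> value=6 (bin 110); offset now 14 = byte 1 bit 6; 34 bits remain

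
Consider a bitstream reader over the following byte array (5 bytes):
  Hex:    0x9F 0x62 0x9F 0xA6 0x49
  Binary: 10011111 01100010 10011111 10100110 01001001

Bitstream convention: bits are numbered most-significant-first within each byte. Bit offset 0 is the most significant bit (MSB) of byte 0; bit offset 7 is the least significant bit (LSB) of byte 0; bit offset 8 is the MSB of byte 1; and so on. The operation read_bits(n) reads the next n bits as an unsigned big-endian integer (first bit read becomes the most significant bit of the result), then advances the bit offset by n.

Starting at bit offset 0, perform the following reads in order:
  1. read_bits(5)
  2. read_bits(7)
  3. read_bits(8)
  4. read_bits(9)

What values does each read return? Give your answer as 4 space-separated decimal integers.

Answer: 19 118 41 500

Derivation:
Read 1: bits[0:5] width=5 -> value=19 (bin 10011); offset now 5 = byte 0 bit 5; 35 bits remain
Read 2: bits[5:12] width=7 -> value=118 (bin 1110110); offset now 12 = byte 1 bit 4; 28 bits remain
Read 3: bits[12:20] width=8 -> value=41 (bin 00101001); offset now 20 = byte 2 bit 4; 20 bits remain
Read 4: bits[20:29] width=9 -> value=500 (bin 111110100); offset now 29 = byte 3 bit 5; 11 bits remain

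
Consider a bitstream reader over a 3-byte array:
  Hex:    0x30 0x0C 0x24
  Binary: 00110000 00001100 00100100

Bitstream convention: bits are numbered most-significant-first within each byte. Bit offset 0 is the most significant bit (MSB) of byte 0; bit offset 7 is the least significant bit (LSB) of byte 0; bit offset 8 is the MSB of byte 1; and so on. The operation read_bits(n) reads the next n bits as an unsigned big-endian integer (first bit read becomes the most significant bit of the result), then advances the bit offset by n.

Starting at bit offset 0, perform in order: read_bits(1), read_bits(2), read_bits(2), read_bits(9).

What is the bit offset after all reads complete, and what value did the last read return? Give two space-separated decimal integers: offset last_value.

Answer: 14 3

Derivation:
Read 1: bits[0:1] width=1 -> value=0 (bin 0); offset now 1 = byte 0 bit 1; 23 bits remain
Read 2: bits[1:3] width=2 -> value=1 (bin 01); offset now 3 = byte 0 bit 3; 21 bits remain
Read 3: bits[3:5] width=2 -> value=2 (bin 10); offset now 5 = byte 0 bit 5; 19 bits remain
Read 4: bits[5:14] width=9 -> value=3 (bin 000000011); offset now 14 = byte 1 bit 6; 10 bits remain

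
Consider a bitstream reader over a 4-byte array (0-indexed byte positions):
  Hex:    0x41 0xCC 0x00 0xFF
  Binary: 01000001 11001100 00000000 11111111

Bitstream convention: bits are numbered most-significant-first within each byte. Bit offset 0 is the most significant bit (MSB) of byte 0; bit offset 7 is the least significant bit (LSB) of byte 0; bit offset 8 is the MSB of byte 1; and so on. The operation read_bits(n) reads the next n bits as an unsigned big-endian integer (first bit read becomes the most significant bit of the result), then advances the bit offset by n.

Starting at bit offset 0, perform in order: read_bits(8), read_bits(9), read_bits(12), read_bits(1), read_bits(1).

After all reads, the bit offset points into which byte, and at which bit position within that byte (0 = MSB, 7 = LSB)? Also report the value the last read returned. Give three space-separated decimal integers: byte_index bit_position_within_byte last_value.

Answer: 3 7 1

Derivation:
Read 1: bits[0:8] width=8 -> value=65 (bin 01000001); offset now 8 = byte 1 bit 0; 24 bits remain
Read 2: bits[8:17] width=9 -> value=408 (bin 110011000); offset now 17 = byte 2 bit 1; 15 bits remain
Read 3: bits[17:29] width=12 -> value=31 (bin 000000011111); offset now 29 = byte 3 bit 5; 3 bits remain
Read 4: bits[29:30] width=1 -> value=1 (bin 1); offset now 30 = byte 3 bit 6; 2 bits remain
Read 5: bits[30:31] width=1 -> value=1 (bin 1); offset now 31 = byte 3 bit 7; 1 bits remain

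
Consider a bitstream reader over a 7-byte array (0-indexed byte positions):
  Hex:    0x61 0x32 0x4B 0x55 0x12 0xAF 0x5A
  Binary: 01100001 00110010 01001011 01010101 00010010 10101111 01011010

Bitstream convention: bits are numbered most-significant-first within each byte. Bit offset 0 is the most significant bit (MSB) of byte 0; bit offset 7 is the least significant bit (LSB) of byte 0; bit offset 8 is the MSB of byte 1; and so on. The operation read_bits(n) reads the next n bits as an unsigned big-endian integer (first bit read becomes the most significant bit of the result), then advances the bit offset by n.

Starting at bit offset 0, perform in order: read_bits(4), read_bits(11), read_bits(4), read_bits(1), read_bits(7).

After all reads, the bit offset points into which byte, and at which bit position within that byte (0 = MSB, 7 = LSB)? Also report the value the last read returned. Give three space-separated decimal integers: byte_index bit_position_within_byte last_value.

Answer: 3 3 90

Derivation:
Read 1: bits[0:4] width=4 -> value=6 (bin 0110); offset now 4 = byte 0 bit 4; 52 bits remain
Read 2: bits[4:15] width=11 -> value=153 (bin 00010011001); offset now 15 = byte 1 bit 7; 41 bits remain
Read 3: bits[15:19] width=4 -> value=2 (bin 0010); offset now 19 = byte 2 bit 3; 37 bits remain
Read 4: bits[19:20] width=1 -> value=0 (bin 0); offset now 20 = byte 2 bit 4; 36 bits remain
Read 5: bits[20:27] width=7 -> value=90 (bin 1011010); offset now 27 = byte 3 bit 3; 29 bits remain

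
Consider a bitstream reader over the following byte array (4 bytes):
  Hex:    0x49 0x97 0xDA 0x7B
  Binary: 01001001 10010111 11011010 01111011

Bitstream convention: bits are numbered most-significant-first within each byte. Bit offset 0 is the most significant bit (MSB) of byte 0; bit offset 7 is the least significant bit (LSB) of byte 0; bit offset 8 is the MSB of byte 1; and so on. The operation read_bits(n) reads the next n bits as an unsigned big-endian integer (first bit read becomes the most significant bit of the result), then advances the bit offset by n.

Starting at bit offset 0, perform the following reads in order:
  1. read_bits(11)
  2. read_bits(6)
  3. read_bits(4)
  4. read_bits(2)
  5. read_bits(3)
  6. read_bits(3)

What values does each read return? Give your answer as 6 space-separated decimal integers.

Answer: 588 47 11 1 1 7

Derivation:
Read 1: bits[0:11] width=11 -> value=588 (bin 01001001100); offset now 11 = byte 1 bit 3; 21 bits remain
Read 2: bits[11:17] width=6 -> value=47 (bin 101111); offset now 17 = byte 2 bit 1; 15 bits remain
Read 3: bits[17:21] width=4 -> value=11 (bin 1011); offset now 21 = byte 2 bit 5; 11 bits remain
Read 4: bits[21:23] width=2 -> value=1 (bin 01); offset now 23 = byte 2 bit 7; 9 bits remain
Read 5: bits[23:26] width=3 -> value=1 (bin 001); offset now 26 = byte 3 bit 2; 6 bits remain
Read 6: bits[26:29] width=3 -> value=7 (bin 111); offset now 29 = byte 3 bit 5; 3 bits remain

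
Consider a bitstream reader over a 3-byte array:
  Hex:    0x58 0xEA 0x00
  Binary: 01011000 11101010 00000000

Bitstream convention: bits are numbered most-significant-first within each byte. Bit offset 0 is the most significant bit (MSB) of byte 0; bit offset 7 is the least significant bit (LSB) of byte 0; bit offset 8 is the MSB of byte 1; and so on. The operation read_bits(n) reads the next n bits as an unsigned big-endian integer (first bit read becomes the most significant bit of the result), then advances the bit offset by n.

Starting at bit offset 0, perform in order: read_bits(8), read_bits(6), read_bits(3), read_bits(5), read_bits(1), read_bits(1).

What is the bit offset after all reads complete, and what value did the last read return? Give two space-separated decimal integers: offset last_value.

Answer: 24 0

Derivation:
Read 1: bits[0:8] width=8 -> value=88 (bin 01011000); offset now 8 = byte 1 bit 0; 16 bits remain
Read 2: bits[8:14] width=6 -> value=58 (bin 111010); offset now 14 = byte 1 bit 6; 10 bits remain
Read 3: bits[14:17] width=3 -> value=4 (bin 100); offset now 17 = byte 2 bit 1; 7 bits remain
Read 4: bits[17:22] width=5 -> value=0 (bin 00000); offset now 22 = byte 2 bit 6; 2 bits remain
Read 5: bits[22:23] width=1 -> value=0 (bin 0); offset now 23 = byte 2 bit 7; 1 bits remain
Read 6: bits[23:24] width=1 -> value=0 (bin 0); offset now 24 = byte 3 bit 0; 0 bits remain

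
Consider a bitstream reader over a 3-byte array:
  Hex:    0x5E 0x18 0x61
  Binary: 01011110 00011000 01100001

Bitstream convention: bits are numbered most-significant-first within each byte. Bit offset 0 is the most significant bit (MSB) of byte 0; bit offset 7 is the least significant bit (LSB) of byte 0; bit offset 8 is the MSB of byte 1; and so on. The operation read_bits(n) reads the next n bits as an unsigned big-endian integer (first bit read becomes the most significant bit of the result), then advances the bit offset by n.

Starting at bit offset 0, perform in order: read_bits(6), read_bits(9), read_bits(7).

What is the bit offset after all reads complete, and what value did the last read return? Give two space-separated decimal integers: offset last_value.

Answer: 22 24

Derivation:
Read 1: bits[0:6] width=6 -> value=23 (bin 010111); offset now 6 = byte 0 bit 6; 18 bits remain
Read 2: bits[6:15] width=9 -> value=268 (bin 100001100); offset now 15 = byte 1 bit 7; 9 bits remain
Read 3: bits[15:22] width=7 -> value=24 (bin 0011000); offset now 22 = byte 2 bit 6; 2 bits remain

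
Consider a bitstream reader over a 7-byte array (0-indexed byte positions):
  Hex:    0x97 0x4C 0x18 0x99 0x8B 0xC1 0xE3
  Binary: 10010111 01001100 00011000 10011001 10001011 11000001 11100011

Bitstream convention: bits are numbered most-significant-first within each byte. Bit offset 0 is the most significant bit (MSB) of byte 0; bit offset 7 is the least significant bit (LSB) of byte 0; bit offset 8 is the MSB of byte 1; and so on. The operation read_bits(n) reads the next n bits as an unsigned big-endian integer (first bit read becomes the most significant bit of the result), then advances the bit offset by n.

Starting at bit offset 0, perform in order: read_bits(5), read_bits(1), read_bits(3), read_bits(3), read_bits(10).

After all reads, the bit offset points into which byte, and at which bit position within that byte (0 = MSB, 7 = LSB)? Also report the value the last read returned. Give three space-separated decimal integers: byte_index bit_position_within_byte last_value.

Read 1: bits[0:5] width=5 -> value=18 (bin 10010); offset now 5 = byte 0 bit 5; 51 bits remain
Read 2: bits[5:6] width=1 -> value=1 (bin 1); offset now 6 = byte 0 bit 6; 50 bits remain
Read 3: bits[6:9] width=3 -> value=6 (bin 110); offset now 9 = byte 1 bit 1; 47 bits remain
Read 4: bits[9:12] width=3 -> value=4 (bin 100); offset now 12 = byte 1 bit 4; 44 bits remain
Read 5: bits[12:22] width=10 -> value=774 (bin 1100000110); offset now 22 = byte 2 bit 6; 34 bits remain

Answer: 2 6 774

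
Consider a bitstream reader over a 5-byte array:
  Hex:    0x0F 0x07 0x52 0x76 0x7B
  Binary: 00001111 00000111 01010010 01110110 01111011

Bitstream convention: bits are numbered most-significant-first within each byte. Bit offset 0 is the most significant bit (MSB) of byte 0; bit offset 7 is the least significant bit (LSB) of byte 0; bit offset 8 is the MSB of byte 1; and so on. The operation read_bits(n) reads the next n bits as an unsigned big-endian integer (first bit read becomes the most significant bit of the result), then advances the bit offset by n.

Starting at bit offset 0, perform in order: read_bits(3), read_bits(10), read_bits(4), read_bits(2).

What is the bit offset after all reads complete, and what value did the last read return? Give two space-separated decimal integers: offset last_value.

Read 1: bits[0:3] width=3 -> value=0 (bin 000); offset now 3 = byte 0 bit 3; 37 bits remain
Read 2: bits[3:13] width=10 -> value=480 (bin 0111100000); offset now 13 = byte 1 bit 5; 27 bits remain
Read 3: bits[13:17] width=4 -> value=14 (bin 1110); offset now 17 = byte 2 bit 1; 23 bits remain
Read 4: bits[17:19] width=2 -> value=2 (bin 10); offset now 19 = byte 2 bit 3; 21 bits remain

Answer: 19 2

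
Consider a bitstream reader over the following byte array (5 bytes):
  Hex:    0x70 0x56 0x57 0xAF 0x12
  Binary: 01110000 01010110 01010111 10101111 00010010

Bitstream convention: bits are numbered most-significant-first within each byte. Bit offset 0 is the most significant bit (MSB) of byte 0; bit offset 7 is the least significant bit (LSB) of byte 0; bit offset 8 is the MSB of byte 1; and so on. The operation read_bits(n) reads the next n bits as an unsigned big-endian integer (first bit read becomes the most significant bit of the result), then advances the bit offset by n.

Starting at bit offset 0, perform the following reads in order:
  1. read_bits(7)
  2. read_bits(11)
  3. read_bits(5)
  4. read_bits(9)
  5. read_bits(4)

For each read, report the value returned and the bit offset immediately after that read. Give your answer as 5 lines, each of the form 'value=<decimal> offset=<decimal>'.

Answer: value=56 offset=7
value=345 offset=18
value=11 offset=23
value=431 offset=32
value=1 offset=36

Derivation:
Read 1: bits[0:7] width=7 -> value=56 (bin 0111000); offset now 7 = byte 0 bit 7; 33 bits remain
Read 2: bits[7:18] width=11 -> value=345 (bin 00101011001); offset now 18 = byte 2 bit 2; 22 bits remain
Read 3: bits[18:23] width=5 -> value=11 (bin 01011); offset now 23 = byte 2 bit 7; 17 bits remain
Read 4: bits[23:32] width=9 -> value=431 (bin 110101111); offset now 32 = byte 4 bit 0; 8 bits remain
Read 5: bits[32:36] width=4 -> value=1 (bin 0001); offset now 36 = byte 4 bit 4; 4 bits remain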